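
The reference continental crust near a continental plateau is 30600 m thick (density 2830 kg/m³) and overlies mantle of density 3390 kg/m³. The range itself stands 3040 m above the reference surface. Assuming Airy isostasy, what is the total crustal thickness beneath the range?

Root depth r = h ρ_c / (ρ_m − ρ_c) = 3040 m × 2830 / 560 = 15360 m.
Total thickness = T + h + r = 30600 m + 3040 m + 15360 m = 49000 m.

49000 m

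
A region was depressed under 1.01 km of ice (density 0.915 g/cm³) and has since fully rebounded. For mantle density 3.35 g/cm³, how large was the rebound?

0.276 km

Removing the load lets mantle flow back in; uplift u satisfies ρ_ice t = ρ_m u.
u = t ρ_ice/ρ_m = 1.01 km × 0.915/3.35 = 0.276 km.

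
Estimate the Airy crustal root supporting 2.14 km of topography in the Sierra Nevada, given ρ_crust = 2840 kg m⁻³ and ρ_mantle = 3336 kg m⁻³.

For local isostatic compensation: the weight of the topography is balanced by the buoyancy of the root, ρ_c h = (ρ_m − ρ_c) r.
r = h · ρ_c / (ρ_m − ρ_c) = 2.14 km × 2840 / (3336 − 2840) = 12.3 km.

12.3 km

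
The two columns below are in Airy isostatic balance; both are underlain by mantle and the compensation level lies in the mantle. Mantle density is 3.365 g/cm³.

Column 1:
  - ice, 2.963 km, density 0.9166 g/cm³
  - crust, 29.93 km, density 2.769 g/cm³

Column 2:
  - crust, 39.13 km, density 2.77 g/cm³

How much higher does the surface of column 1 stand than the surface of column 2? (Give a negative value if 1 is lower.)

0.538 km

For any compensation level in the mantle, the mantle terms cancel and isostasy reduces to e = (Σt_1 − Σt_2) − (Σ(ρt)_1 − Σ(ρt)_2) / ρ_m.
Σt_1 = 32.893 km; Σt_2 = 39.13 km; Σ(ρt)_1 = 85.5920558; Σ(ρt)_2 = 108.3901 (in km·g/cm³).
e = (32.893 − 39.13) − (85.5920558 − 108.3901) / 3.365 = 0.538 km.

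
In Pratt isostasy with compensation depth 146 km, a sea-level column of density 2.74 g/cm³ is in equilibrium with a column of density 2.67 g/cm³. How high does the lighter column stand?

3.83 km

ρ_ref D = ρ (D + h) → h = D (ρ_ref − ρ)/ρ.
h = 146 km × (2.74 − 2.67)/2.67 = 3.83 km.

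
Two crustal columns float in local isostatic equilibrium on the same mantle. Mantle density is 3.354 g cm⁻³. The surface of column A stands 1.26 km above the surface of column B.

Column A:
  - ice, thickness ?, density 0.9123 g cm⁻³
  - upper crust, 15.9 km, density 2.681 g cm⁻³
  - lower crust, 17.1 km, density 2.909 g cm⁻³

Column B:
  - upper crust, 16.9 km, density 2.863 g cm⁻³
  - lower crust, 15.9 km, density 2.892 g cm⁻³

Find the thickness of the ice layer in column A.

0.639 km

Take the compensation level at the base of the deeper column (depth z_c below the surface of column A) and equate Σ ρ_i t_i down to z_c; mantle fills any gap and the z_c terms cancel.
Column A: x×0.9123 + 15.9×2.681 + 17.1×2.909 + (z_c − 33 − x)×3.354
Column B: 1.26×0 + 16.9×2.863 + 15.9×2.892 + (z_c − 1.26 − 32.8)×3.354
The z_c×3.354 term appears on both sides and cancels. Collect the known terms of each column as K = Σ(ρt)_known − 3.354 × (depth of known layers): K_A = 92.3718 − 3.354×33 = −18.3102; K_B = 94.3675 − 3.354×(1.26 + 32.8) = −19.86974.
Balance: K_A − x×(3.354 − 0.9123) = K_B, so x = (K_A − K_B)/(3.354 − 0.9123) = 1.55954/2.4417 = 0.639 km.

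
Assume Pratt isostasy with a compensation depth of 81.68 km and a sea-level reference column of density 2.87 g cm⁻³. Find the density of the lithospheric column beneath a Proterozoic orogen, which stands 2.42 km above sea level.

Pratt balance: ρ_ref D = ρ (D + h).
ρ = ρ_ref D/(D + h) = 2.87 × 81.68 km/(81.68 km + 2.42 km) = 2.79 g cm⁻³.

2.79 g cm⁻³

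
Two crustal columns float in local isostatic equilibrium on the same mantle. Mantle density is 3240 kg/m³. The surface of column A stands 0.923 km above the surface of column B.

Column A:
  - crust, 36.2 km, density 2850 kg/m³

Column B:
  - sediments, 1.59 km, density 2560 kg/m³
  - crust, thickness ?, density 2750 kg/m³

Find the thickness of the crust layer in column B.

20.5 km

Take the compensation level at the base of the deeper column (depth z_c below the surface of column A) and equate Σ ρ_i t_i down to z_c; mantle fills any gap and the z_c terms cancel.
Column A: 36.2×2850 + (z_c − 36.2)×3240
Column B: 0.923×0 + 1.59×2560 + x×2750 + (z_c − 0.923 − 1.59 − x)×3240
The z_c×3240 term appears on both sides and cancels. Collect the known terms of each column as K = Σ(ρt)_known − 3240 × (depth of known layers): K_A = 103170 − 3240×36.2 = −14118; K_B = 4070.4 − 3240×(0.923 + 1.59) = −4071.72.
Balance: K_A = K_B − x×(3240 − 2750), so x = (K_B − K_A)/(3240 − 2750) = 10046.3/490 = 20.5 km.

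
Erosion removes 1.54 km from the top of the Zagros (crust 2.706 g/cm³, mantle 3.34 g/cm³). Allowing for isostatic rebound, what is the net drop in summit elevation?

Rebound u = e ρ_c/ρ_m = 1.54 km × 2.706/3.34 = 1.248 km.
Net surface drop = e − u = 1.54 km − 1.248 km = e (ρ_m − ρ_c)/ρ_m = 0.292 km.

0.292 km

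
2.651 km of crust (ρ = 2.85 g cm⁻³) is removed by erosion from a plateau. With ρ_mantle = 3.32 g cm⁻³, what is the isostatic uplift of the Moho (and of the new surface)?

2.28 km

Unloading: uplift u = e ρ_c/ρ_m = 2.651 km × 2.85/3.32 = 2.28 km.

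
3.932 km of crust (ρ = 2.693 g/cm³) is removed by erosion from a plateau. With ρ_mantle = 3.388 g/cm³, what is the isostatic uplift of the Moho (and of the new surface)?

Unloading: uplift u = e ρ_c/ρ_m = 3.932 km × 2.693/3.388 = 3.13 km.

3.13 km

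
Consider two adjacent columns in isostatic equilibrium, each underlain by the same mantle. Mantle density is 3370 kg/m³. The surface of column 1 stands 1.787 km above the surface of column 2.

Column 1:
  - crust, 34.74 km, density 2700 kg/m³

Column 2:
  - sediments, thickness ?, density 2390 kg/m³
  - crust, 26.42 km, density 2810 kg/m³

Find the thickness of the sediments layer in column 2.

2.51 km

Take the compensation level at the base of the deeper column (depth z_c below the surface of column 1) and equate Σ ρ_i t_i down to z_c; mantle fills any gap and the z_c terms cancel.
Column 1: 34.74×2700 + (z_c − 34.74)×3370
Column 2: 1.787×0 + x×2390 + 26.42×2810 + (z_c − 1.787 − 26.42 − x)×3370
The z_c×3370 term appears on both sides and cancels. Collect the known terms of each column as K = Σ(ρt)_known − 3370 × (depth of known layers): K_1 = 93798 − 3370×34.74 = −23275.8; K_2 = 74240.2 − 3370×(1.787 + 26.42) = −20817.39.
Balance: K_1 = K_2 − x×(3370 − 2390), so x = (K_2 − K_1)/(3370 − 2390) = 2458.41/980 = 2.51 km.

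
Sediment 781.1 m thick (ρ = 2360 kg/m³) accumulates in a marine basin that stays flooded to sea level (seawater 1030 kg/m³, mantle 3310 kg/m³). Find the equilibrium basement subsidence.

456 m

Submarine loading: the sediment displaces seawater, and the subsidence is in turn flooded, so s (ρ_m − ρ_w) = t (ρ_sed − ρ_w).
s = 781.1 m × (2360 − 1030) / (3310 − 1030) = 456 m.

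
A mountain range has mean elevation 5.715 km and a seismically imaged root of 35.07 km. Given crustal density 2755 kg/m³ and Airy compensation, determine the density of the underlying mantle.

Airy balance: ρ_c h = (ρ_m − ρ_c) r → ρ_m = ρ_c (1 + h/r).
ρ_m = 2755 × (1 + 5.715 km/35.07 km) = 3200 kg/m³.

3200 kg/m³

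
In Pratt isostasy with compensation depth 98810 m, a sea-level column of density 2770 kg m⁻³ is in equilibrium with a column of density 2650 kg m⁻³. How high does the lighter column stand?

ρ_ref D = ρ (D + h) → h = D (ρ_ref − ρ)/ρ.
h = 98810 m × (2770 − 2650)/2650 = 4470 m.

4470 m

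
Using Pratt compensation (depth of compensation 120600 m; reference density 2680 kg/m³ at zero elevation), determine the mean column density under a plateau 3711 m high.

2600 kg/m³

Pratt balance: ρ_ref D = ρ (D + h).
ρ = ρ_ref D/(D + h) = 2680 × 120600 m/(120600 m + 3711 m) = 2600 kg/m³.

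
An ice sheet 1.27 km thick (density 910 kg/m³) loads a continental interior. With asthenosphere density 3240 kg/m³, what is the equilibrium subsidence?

Balancing pressure at the compensation depth: the ice load ρ_ice t is balanced by mantle displaced below, ρ_m s.
s = t ρ_ice / ρ_m = 1.27 km × 910/3240 = 0.357 km.

0.357 km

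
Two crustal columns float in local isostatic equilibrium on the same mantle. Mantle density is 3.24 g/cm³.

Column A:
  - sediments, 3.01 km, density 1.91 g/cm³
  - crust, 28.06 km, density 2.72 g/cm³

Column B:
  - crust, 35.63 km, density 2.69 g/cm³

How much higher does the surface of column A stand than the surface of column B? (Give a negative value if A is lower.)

For any compensation level in the mantle, the mantle terms cancel and isostasy reduces to e = (Σt_A − Σt_B) − (Σ(ρt)_A − Σ(ρt)_B) / ρ_m.
Σt_A = 31.07 km; Σt_B = 35.63 km; Σ(ρt)_A = 82.0723; Σ(ρt)_B = 95.8447 (in km·g/cm³).
e = (31.07 − 35.63) − (82.0723 − 95.8447) / 3.24 = −0.309 km.

−0.309 km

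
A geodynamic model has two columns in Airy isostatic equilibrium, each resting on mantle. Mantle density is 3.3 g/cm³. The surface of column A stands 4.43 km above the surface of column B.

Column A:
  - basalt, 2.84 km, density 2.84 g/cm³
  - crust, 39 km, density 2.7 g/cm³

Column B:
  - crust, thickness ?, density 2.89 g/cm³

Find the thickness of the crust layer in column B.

24.6 km

Take the compensation level at the base of the deeper column (depth z_c below the surface of column A) and equate Σ ρ_i t_i down to z_c; mantle fills any gap and the z_c terms cancel.
Column A: 2.84×2.84 + 39×2.7 + (z_c − 41.84)×3.3
Column B: 4.43×0 + x×2.89 + (z_c − 4.43 − 0 − x)×3.3
The z_c×3.3 term appears on both sides and cancels. Collect the known terms of each column as K = Σ(ρt)_known − 3.3 × (depth of known layers): K_A = 113.3656 − 3.3×41.84 = −24.7064; K_B = 0 − 3.3×(4.43 + 0) = −14.619.
Balance: K_A = K_B − x×(3.3 − 2.89), so x = (K_B − K_A)/(3.3 − 2.89) = 10.0874/0.41 = 24.6 km.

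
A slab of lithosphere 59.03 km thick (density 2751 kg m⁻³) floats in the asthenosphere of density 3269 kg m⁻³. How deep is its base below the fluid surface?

49.7 km

Draft d = t ρ_obj/ρ_fluid = 59.03 km × 2751/3269 = 49.7 km.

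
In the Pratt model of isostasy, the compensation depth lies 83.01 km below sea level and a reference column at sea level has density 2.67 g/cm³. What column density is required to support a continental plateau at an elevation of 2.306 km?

Pratt balance: ρ_ref D = ρ (D + h).
ρ = ρ_ref D/(D + h) = 2.67 × 83.01 km/(83.01 km + 2.306 km) = 2.6 g/cm³.

2.6 g/cm³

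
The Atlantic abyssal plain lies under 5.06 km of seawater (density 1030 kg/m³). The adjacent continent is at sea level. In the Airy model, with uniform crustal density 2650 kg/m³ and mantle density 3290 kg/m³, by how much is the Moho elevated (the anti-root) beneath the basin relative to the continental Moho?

12.8 km

Equating mass per unit area of the two columns: replacing crust with seawater at the top is compensated by replacing crust with mantle at the base: d (ρ_c − ρ_w) = a (ρ_m − ρ_c).
a = d (ρ_c − ρ_w)/(ρ_m − ρ_c) = 5.06 km × 1620/640 = 12.8 km.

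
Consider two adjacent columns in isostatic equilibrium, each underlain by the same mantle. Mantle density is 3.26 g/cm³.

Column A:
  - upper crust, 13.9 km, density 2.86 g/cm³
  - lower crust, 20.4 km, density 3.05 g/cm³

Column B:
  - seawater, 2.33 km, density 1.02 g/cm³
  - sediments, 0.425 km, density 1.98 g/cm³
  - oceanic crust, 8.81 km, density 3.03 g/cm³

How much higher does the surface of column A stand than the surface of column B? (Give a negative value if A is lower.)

For any compensation level in the mantle, the mantle terms cancel and isostasy reduces to e = (Σt_A − Σt_B) − (Σ(ρt)_A − Σ(ρt)_B) / ρ_m.
Σt_A = 34.3 km; Σt_B = 11.565 km; Σ(ρt)_A = 101.974; Σ(ρt)_B = 29.9124 (in km·g/cm³).
e = (34.3 − 11.565) − (101.974 − 29.9124) / 3.26 = 0.63 km.

0.63 km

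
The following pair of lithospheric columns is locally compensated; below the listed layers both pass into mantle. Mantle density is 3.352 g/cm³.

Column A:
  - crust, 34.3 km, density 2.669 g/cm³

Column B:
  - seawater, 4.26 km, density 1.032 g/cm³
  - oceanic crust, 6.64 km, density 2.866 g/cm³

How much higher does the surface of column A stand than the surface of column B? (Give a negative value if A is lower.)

3.08 km

For any compensation level in the mantle, the mantle terms cancel and isostasy reduces to e = (Σt_A − Σt_B) − (Σ(ρt)_A − Σ(ρt)_B) / ρ_m.
Σt_A = 34.3 km; Σt_B = 10.9 km; Σ(ρt)_A = 91.5467; Σ(ρt)_B = 23.42656 (in km·g/cm³).
e = (34.3 − 10.9) − (91.5467 − 23.42656) / 3.352 = 3.08 km.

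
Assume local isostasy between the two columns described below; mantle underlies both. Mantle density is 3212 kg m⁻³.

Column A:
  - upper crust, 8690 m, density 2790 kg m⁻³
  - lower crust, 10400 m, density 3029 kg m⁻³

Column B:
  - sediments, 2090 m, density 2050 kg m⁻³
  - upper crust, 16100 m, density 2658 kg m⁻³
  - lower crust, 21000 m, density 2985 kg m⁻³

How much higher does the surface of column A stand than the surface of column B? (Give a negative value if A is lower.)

−3280 m

For any compensation level in the mantle, the mantle terms cancel and isostasy reduces to e = (Σt_A − Σt_B) − (Σ(ρt)_A − Σ(ρt)_B) / ρ_m.
Σt_A = 19090 m; Σt_B = 39190 m; Σ(ρt)_A = 55746700; Σ(ρt)_B = 109763300 (in m·kg m⁻³).
e = (19090 − 39190) − (55746700 − 109763300) / 3212 = −3280 m.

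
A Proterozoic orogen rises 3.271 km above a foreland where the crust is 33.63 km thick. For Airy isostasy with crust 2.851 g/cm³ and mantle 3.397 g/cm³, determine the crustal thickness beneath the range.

Root depth r = h ρ_c / (ρ_m − ρ_c) = 3.271 km × 2.851 / 0.546 = 17.08 km.
Total thickness = T + h + r = 33.63 km + 3.271 km + 17.08 km = 54 km.

54 km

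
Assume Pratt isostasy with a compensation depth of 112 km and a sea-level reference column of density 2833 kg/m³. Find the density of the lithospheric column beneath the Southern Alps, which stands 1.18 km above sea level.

Pratt balance: ρ_ref D = ρ (D + h).
ρ = ρ_ref D/(D + h) = 2833 × 112 km/(112 km + 1.18 km) = 2800 kg/m³.

2800 kg/m³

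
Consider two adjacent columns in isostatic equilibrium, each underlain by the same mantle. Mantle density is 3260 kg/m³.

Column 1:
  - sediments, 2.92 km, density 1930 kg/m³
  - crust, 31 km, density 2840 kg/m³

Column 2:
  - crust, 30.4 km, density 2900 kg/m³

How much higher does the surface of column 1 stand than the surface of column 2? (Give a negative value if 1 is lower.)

For any compensation level in the mantle, the mantle terms cancel and isostasy reduces to e = (Σt_1 − Σt_2) − (Σ(ρt)_1 − Σ(ρt)_2) / ρ_m.
Σt_1 = 33.92 km; Σt_2 = 30.4 km; Σ(ρt)_1 = 93675.6; Σ(ρt)_2 = 88160 (in km·kg/m³).
e = (33.92 − 30.4) − (93675.6 − 88160) / 3260 = 1.83 km.

1.83 km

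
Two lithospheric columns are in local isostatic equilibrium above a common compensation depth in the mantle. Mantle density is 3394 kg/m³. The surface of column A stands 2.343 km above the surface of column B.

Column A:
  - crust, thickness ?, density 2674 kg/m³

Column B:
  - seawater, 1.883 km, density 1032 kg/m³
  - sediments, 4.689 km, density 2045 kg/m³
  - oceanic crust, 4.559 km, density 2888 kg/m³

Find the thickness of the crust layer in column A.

29.2 km

Take the compensation level at the base of the deeper column (depth z_c below the surface of column A) and equate Σ ρ_i t_i down to z_c; mantle fills any gap and the z_c terms cancel.
Column A: x×2674 + (z_c − 0 − x)×3394
Column B: 2.343×0 + 1.883×1032 + 4.689×2045 + 4.559×2888 + (z_c − 2.343 − 11.131)×3394
The z_c×3394 term appears on both sides and cancels. Collect the known terms of each column as K = Σ(ρt)_known − 3394 × (depth of known layers): K_A = 0 − 3394×0 = 0; K_B = 24698.653 − 3394×(2.343 + 11.131) = −21032.103.
Balance: K_A − x×(3394 − 2674) = K_B, so x = (K_A − K_B)/(3394 − 2674) = 21032.1/720 = 29.2 km.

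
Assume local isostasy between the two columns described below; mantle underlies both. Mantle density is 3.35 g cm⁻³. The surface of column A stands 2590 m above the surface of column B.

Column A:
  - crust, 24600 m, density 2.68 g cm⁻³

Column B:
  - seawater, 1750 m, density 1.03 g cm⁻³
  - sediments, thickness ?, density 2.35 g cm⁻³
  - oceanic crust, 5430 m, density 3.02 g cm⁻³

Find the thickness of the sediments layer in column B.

Take the compensation level at the base of the deeper column (depth z_c below the surface of column A) and equate Σ ρ_i t_i down to z_c; mantle fills any gap and the z_c terms cancel.
Column A: 24600×2.68 + (z_c − 24600)×3.35
Column B: 2590×0 + 1750×1.03 + x×2.35 + 5430×3.02 + (z_c − 2590 − 7180 − x)×3.35
The z_c×3.35 term appears on both sides and cancels. Collect the known terms of each column as K = Σ(ρt)_known − 3.35 × (depth of known layers): K_A = 65928 − 3.35×24600 = −16482; K_B = 18201.1 − 3.35×(2590 + 7180) = −14528.4.
Balance: K_A = K_B − x×(3.35 − 2.35), so x = (K_B − K_A)/(3.35 − 2.35) = 1953.6/1 = 1950 m.

1950 m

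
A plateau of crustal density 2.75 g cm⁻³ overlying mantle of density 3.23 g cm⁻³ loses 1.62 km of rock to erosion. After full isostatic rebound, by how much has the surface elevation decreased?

0.241 km

Rebound u = e ρ_c/ρ_m = 1.62 km × 2.75/3.23 = 1.379 km.
Net surface drop = e − u = 1.62 km − 1.379 km = e (ρ_m − ρ_c)/ρ_m = 0.241 km.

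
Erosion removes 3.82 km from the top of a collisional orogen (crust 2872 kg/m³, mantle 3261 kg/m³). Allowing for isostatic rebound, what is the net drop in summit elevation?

Rebound u = e ρ_c/ρ_m = 3.82 km × 2872/3261 = 3.364 km.
Net surface drop = e − u = 3.82 km − 3.364 km = e (ρ_m − ρ_c)/ρ_m = 0.456 km.

0.456 km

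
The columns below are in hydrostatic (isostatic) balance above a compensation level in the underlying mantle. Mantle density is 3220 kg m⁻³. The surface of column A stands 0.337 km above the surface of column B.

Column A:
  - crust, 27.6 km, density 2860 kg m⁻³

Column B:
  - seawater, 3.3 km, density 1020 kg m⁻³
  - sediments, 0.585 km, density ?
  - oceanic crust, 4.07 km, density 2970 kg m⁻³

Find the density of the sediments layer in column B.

Take the compensation level at the base of the deeper column (depth z_c below the surface of column A) and equate Σ ρ_i t_i down to z_c; mantle fills any gap and the z_c terms cancel.
Column A: 27.6×2860 + (z_c − 27.6)×3220
Column B: 0.337×0 + 3.3×1020 + 0.585×ρ + 4.07×2970 + (z_c − 0.337 − 7.955)×3220
The z_c×3220 term appears on both sides and cancels. Collect the known terms of each column as K = Σ(ρt)_known − 3220 × (depth of known layers): K_A = 78936 − 3220×27.6 = −9936; K_B = 15453.9 − 3220×(0.337 + 7.955) = −11246.34.
Balance: K_A = K_B + 0.585×ρ, so ρ = (K_A − K_B)/0.585 = 1310.34/0.585 = 2240 kg m⁻³.

2240 kg m⁻³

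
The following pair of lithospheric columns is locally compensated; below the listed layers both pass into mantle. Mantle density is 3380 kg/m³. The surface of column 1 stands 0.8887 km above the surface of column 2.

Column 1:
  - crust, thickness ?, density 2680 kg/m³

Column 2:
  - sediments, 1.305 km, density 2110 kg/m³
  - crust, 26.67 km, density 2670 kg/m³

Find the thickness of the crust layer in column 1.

33.7 km

Take the compensation level at the base of the deeper column (depth z_c below the surface of column 1) and equate Σ ρ_i t_i down to z_c; mantle fills any gap and the z_c terms cancel.
Column 1: x×2680 + (z_c − 0 − x)×3380
Column 2: 0.8887×0 + 1.305×2110 + 26.67×2670 + (z_c − 0.8887 − 27.975)×3380
The z_c×3380 term appears on both sides and cancels. Collect the known terms of each column as K = Σ(ρt)_known − 3380 × (depth of known layers): K_1 = 0 − 3380×0 = 0; K_2 = 73962.45 − 3380×(0.8887 + 27.975) = −23596.856.
Balance: K_1 − x×(3380 − 2680) = K_2, so x = (K_1 − K_2)/(3380 − 2680) = 23596.9/700 = 33.7 km.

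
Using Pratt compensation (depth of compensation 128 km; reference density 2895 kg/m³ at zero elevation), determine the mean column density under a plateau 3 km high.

Pratt balance: ρ_ref D = ρ (D + h).
ρ = ρ_ref D/(D + h) = 2895 × 128 km/(128 km + 3 km) = 2830 kg/m³.

2830 kg/m³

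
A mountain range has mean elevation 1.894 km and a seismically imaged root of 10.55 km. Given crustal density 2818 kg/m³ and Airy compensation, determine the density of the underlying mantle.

Airy balance: ρ_c h = (ρ_m − ρ_c) r → ρ_m = ρ_c (1 + h/r).
ρ_m = 2818 × (1 + 1.894 km/10.55 km) = 3320 kg/m³.

3320 kg/m³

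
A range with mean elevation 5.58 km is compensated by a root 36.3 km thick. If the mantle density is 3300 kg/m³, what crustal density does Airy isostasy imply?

2860 kg/m³

ρ_c h = (ρ_m − ρ_c) r → ρ_c (h + r) = ρ_m r → ρ_c = ρ_m r / (h + r).
ρ_c = 3300 × 36.3 km / (5.58 km + 36.3 km) = 2860 kg/m³.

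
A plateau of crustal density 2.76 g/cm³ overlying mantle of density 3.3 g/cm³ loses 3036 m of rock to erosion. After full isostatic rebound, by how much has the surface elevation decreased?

Rebound u = e ρ_c/ρ_m = 3036 m × 2.76/3.3 = 2539 m.
Net surface drop = e − u = 3036 m − 2539 m = e (ρ_m − ρ_c)/ρ_m = 497 m.

497 m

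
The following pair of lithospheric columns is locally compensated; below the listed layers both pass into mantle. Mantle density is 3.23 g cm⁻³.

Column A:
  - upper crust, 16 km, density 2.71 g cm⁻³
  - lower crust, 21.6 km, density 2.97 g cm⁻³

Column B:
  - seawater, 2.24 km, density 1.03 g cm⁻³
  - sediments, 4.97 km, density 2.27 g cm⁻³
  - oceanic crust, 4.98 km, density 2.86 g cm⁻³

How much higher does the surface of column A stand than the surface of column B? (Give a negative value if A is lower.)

For any compensation level in the mantle, the mantle terms cancel and isostasy reduces to e = (Σt_A − Σt_B) − (Σ(ρt)_A − Σ(ρt)_B) / ρ_m.
Σt_A = 37.6 km; Σt_B = 12.19 km; Σ(ρt)_A = 107.512; Σ(ρt)_B = 27.8319 (in km·g cm⁻³).
e = (37.6 − 12.19) − (107.512 − 27.8319) / 3.23 = 0.741 km.

0.741 km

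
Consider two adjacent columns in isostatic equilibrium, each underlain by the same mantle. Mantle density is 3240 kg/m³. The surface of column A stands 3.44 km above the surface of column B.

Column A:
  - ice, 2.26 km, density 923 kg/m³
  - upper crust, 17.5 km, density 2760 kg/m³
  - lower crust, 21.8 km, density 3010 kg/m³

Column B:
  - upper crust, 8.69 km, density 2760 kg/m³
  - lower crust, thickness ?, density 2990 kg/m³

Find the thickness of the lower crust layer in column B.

13.3 km

Take the compensation level at the base of the deeper column (depth z_c below the surface of column A) and equate Σ ρ_i t_i down to z_c; mantle fills any gap and the z_c terms cancel.
Column A: 2.26×923 + 17.5×2760 + 21.8×3010 + (z_c − 41.56)×3240
Column B: 3.44×0 + 8.69×2760 + x×2990 + (z_c − 3.44 − 8.69 − x)×3240
The z_c×3240 term appears on both sides and cancels. Collect the known terms of each column as K = Σ(ρt)_known − 3240 × (depth of known layers): K_A = 116003.98 − 3240×41.56 = −18650.42; K_B = 23984.4 − 3240×(3.44 + 8.69) = −15316.8.
Balance: K_A = K_B − x×(3240 − 2990), so x = (K_B − K_A)/(3240 − 2990) = 3333.62/250 = 13.3 km.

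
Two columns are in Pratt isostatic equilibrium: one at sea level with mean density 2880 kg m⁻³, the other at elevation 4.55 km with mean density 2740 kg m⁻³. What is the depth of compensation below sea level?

ρ_ref D = ρ (D + h) → D (ρ_ref − ρ) = ρ h.
D = ρ h/(ρ_ref − ρ) = 2740 × 4.55 km/(2880 − 2740) = 89 km.

89 km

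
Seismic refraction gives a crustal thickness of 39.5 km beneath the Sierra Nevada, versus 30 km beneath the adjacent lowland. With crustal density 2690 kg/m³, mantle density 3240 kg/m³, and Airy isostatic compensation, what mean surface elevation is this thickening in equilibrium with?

1.61 km

Excess crust Δ = 39.5 km − 30 km = 9.5 km, split between elevation h and root r with h + r = Δ.
Airy balance ρ_c h = (ρ_m − ρ_c) r gives r = h ρ_c/(ρ_m − ρ_c), so h (1 + ρ_c/(ρ_m − ρ_c)) = Δ, i.e. h = Δ (ρ_m − ρ_c)/ρ_m.
h = 9.5 km × 550/3240 = 1.61 km.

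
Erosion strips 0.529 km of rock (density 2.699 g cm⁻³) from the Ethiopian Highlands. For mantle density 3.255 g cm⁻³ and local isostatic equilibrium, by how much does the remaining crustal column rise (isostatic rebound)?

Unloading: uplift u = e ρ_c/ρ_m = 0.529 km × 2.699/3.255 = 0.439 km.

0.439 km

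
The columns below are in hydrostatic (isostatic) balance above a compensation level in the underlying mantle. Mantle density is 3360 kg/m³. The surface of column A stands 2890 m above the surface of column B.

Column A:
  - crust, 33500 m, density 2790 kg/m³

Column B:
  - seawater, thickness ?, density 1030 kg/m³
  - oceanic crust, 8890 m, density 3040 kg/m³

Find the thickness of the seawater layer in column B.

2810 m

Take the compensation level at the base of the deeper column (depth z_c below the surface of column A) and equate Σ ρ_i t_i down to z_c; mantle fills any gap and the z_c terms cancel.
Column A: 33500×2790 + (z_c − 33500)×3360
Column B: 2890×0 + x×1030 + 8890×3040 + (z_c − 2890 − 8890 − x)×3360
The z_c×3360 term appears on both sides and cancels. Collect the known terms of each column as K = Σ(ρt)_known − 3360 × (depth of known layers): K_A = 93465000 − 3360×33500 = −19095000; K_B = 27025600 − 3360×(2890 + 8890) = −12555200.
Balance: K_A = K_B − x×(3360 − 1030), so x = (K_B − K_A)/(3360 − 1030) = 6539800/2330 = 2810 m.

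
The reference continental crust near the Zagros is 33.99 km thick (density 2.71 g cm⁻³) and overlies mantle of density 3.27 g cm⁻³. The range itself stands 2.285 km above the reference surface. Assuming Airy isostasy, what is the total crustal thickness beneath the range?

47.3 km

Root depth r = h ρ_c / (ρ_m − ρ_c) = 2.285 km × 2.71 / 0.56 = 11.06 km.
Total thickness = T + h + r = 33.99 km + 2.285 km + 11.06 km = 47.3 km.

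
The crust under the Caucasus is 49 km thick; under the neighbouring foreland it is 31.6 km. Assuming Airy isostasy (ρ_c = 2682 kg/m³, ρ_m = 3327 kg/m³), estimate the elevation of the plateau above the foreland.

Excess crust Δ = 49 km − 31.6 km = 17.4 km, split between elevation h and root r with h + r = Δ.
Airy balance ρ_c h = (ρ_m − ρ_c) r gives r = h ρ_c/(ρ_m − ρ_c), so h (1 + ρ_c/(ρ_m − ρ_c)) = Δ, i.e. h = Δ (ρ_m − ρ_c)/ρ_m.
h = 17.4 km × 645/3327 = 3.37 km.

3.37 km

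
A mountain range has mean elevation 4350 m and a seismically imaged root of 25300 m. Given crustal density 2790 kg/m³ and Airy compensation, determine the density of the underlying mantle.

Airy balance: ρ_c h = (ρ_m − ρ_c) r → ρ_m = ρ_c (1 + h/r).
ρ_m = 2790 × (1 + 4350 m/25300 m) = 3270 kg/m³.

3270 kg/m³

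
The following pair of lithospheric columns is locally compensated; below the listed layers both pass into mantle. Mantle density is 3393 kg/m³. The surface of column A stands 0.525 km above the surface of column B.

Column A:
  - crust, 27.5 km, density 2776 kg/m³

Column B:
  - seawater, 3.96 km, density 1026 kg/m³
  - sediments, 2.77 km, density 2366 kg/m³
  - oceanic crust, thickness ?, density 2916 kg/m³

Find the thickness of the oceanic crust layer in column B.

6.22 km

Take the compensation level at the base of the deeper column (depth z_c below the surface of column A) and equate Σ ρ_i t_i down to z_c; mantle fills any gap and the z_c terms cancel.
Column A: 27.5×2776 + (z_c − 27.5)×3393
Column B: 0.525×0 + 3.96×1026 + 2.77×2366 + x×2916 + (z_c − 0.525 − 6.73 − x)×3393
The z_c×3393 term appears on both sides and cancels. Collect the known terms of each column as K = Σ(ρt)_known − 3393 × (depth of known layers): K_A = 76340 − 3393×27.5 = −16967.5; K_B = 10616.78 − 3393×(0.525 + 6.73) = −13999.435.
Balance: K_A = K_B − x×(3393 − 2916), so x = (K_B − K_A)/(3393 − 2916) = 2968.07/477 = 6.22 km.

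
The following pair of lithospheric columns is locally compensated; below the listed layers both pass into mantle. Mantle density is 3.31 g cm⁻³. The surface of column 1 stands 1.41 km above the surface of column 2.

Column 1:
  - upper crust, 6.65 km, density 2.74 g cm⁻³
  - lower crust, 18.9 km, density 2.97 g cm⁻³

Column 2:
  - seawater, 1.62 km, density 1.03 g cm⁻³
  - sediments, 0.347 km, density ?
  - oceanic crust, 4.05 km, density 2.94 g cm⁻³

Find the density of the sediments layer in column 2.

2.28 g cm⁻³

Take the compensation level at the base of the deeper column (depth z_c below the surface of column 1) and equate Σ ρ_i t_i down to z_c; mantle fills any gap and the z_c terms cancel.
Column 1: 6.65×2.74 + 18.9×2.97 + (z_c − 25.55)×3.31
Column 2: 1.41×0 + 1.62×1.03 + 0.347×ρ + 4.05×2.94 + (z_c − 1.41 − 6.017)×3.31
The z_c×3.31 term appears on both sides and cancels. Collect the known terms of each column as K = Σ(ρt)_known − 3.31 × (depth of known layers): K_1 = 74.354 − 3.31×25.55 = −10.2165; K_2 = 13.5756 − 3.31×(1.41 + 6.017) = −11.00777.
Balance: K_1 = K_2 + 0.347×ρ, so ρ = (K_1 − K_2)/0.347 = 0.79127/0.347 = 2.28 g cm⁻³.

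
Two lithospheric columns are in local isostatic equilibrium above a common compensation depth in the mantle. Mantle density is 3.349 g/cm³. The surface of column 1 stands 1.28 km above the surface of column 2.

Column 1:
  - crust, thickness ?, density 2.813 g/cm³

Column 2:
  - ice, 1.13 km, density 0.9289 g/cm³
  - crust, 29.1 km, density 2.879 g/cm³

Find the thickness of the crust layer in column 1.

38.6 km

Take the compensation level at the base of the deeper column (depth z_c below the surface of column 1) and equate Σ ρ_i t_i down to z_c; mantle fills any gap and the z_c terms cancel.
Column 1: x×2.813 + (z_c − 0 − x)×3.349
Column 2: 1.28×0 + 1.13×0.9289 + 29.1×2.879 + (z_c − 1.28 − 30.23)×3.349
The z_c×3.349 term appears on both sides and cancels. Collect the known terms of each column as K = Σ(ρt)_known − 3.349 × (depth of known layers): K_1 = 0 − 3.349×0 = 0; K_2 = 84.828557 − 3.349×(1.28 + 30.23) = −20.698433.
Balance: K_1 − x×(3.349 − 2.813) = K_2, so x = (K_1 − K_2)/(3.349 − 2.813) = 20.6984/0.536 = 38.6 km.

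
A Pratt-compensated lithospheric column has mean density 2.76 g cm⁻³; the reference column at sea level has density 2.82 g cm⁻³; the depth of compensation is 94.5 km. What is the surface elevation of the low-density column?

2.05 km

ρ_ref D = ρ (D + h) → h = D (ρ_ref − ρ)/ρ.
h = 94.5 km × (2.82 − 2.76)/2.76 = 2.05 km.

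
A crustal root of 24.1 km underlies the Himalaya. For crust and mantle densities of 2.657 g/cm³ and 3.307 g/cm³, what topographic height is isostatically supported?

For local isostatic compensation: ρ_c h = (ρ_m − ρ_c) r.
h = r (ρ_m − ρ_c) / ρ_c = 24.1 km × (3.307 − 2.657) / 2.657 = 5.9 km.

5.9 km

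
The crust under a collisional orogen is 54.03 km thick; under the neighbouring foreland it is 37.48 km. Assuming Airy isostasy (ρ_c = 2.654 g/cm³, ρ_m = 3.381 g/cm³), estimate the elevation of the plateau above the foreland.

3.56 km

Excess crust Δ = 54.03 km − 37.48 km = 16.55 km, split between elevation h and root r with h + r = Δ.
Airy balance ρ_c h = (ρ_m − ρ_c) r gives r = h ρ_c/(ρ_m − ρ_c), so h (1 + ρ_c/(ρ_m − ρ_c)) = Δ, i.e. h = Δ (ρ_m − ρ_c)/ρ_m.
h = 16.55 km × 0.727/3.381 = 3.56 km.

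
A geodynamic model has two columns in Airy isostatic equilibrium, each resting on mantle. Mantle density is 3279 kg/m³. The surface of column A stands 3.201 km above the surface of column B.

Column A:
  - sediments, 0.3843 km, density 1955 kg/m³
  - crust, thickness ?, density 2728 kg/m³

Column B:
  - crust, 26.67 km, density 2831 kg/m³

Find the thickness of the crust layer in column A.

Take the compensation level at the base of the deeper column (depth z_c below the surface of column A) and equate Σ ρ_i t_i down to z_c; mantle fills any gap and the z_c terms cancel.
Column A: 0.3843×1955 + x×2728 + (z_c − 0.3843 − x)×3279
Column B: 3.201×0 + 26.67×2831 + (z_c − 3.201 − 26.67)×3279
The z_c×3279 term appears on both sides and cancels. Collect the known terms of each column as K = Σ(ρt)_known − 3279 × (depth of known layers): K_A = 751.3065 − 3279×0.3843 = −508.8132; K_B = 75502.77 − 3279×(3.201 + 26.67) = −22444.239.
Balance: K_A − x×(3279 − 2728) = K_B, so x = (K_A − K_B)/(3279 − 2728) = 21935.4/551 = 39.8 km.

39.8 km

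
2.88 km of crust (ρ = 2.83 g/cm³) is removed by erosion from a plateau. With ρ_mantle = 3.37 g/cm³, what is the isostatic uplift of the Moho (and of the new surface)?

2.42 km

Unloading: uplift u = e ρ_c/ρ_m = 2.88 km × 2.83/3.37 = 2.42 km.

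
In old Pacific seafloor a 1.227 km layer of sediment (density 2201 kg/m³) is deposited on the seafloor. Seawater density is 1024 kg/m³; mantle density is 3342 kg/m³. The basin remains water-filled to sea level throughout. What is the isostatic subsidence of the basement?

Submarine loading: the sediment displaces seawater, and the subsidence is in turn flooded, so s (ρ_m − ρ_w) = t (ρ_sed − ρ_w).
s = 1.227 km × (2201 − 1024) / (3342 − 1024) = 0.623 km.

0.623 km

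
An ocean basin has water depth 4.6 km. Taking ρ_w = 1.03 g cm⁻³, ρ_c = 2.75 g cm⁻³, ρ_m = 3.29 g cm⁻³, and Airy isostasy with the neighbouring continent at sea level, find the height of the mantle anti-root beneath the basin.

Equating mass per unit area of the two columns: replacing crust with seawater at the top is compensated by replacing crust with mantle at the base: d (ρ_c − ρ_w) = a (ρ_m − ρ_c).
a = d (ρ_c − ρ_w)/(ρ_m − ρ_c) = 4.6 km × 1.72/0.54 = 14.7 km.

14.7 km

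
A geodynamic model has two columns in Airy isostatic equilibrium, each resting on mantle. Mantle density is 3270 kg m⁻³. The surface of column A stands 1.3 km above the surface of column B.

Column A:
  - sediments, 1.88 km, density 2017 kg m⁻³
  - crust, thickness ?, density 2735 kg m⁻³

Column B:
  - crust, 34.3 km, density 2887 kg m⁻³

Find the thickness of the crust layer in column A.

Take the compensation level at the base of the deeper column (depth z_c below the surface of column A) and equate Σ ρ_i t_i down to z_c; mantle fills any gap and the z_c terms cancel.
Column A: 1.88×2017 + x×2735 + (z_c − 1.88 − x)×3270
Column B: 1.3×0 + 34.3×2887 + (z_c − 1.3 − 34.3)×3270
The z_c×3270 term appears on both sides and cancels. Collect the known terms of each column as K = Σ(ρt)_known − 3270 × (depth of known layers): K_A = 3791.96 − 3270×1.88 = −2355.64; K_B = 99024.1 − 3270×(1.3 + 34.3) = −17387.9.
Balance: K_A − x×(3270 − 2735) = K_B, so x = (K_A − K_B)/(3270 − 2735) = 15032.3/535 = 28.1 km.

28.1 km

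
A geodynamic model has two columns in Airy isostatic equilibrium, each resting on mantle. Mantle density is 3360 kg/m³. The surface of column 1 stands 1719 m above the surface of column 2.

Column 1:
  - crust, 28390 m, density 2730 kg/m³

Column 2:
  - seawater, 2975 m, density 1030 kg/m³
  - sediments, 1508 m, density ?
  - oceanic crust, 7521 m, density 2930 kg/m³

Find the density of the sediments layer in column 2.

2070 kg/m³

Take the compensation level at the base of the deeper column (depth z_c below the surface of column 1) and equate Σ ρ_i t_i down to z_c; mantle fills any gap and the z_c terms cancel.
Column 1: 28390×2730 + (z_c − 28390)×3360
Column 2: 1719×0 + 2975×1030 + 1508×ρ + 7521×2930 + (z_c − 1719 − 12004)×3360
The z_c×3360 term appears on both sides and cancels. Collect the known terms of each column as K = Σ(ρt)_known − 3360 × (depth of known layers): K_1 = 77504700 − 3360×28390 = −17885700; K_2 = 25100780 − 3360×(1719 + 12004) = −21008500.
Balance: K_1 = K_2 + 1508×ρ, so ρ = (K_1 − K_2)/1508 = 3122800/1508 = 2070 kg/m³.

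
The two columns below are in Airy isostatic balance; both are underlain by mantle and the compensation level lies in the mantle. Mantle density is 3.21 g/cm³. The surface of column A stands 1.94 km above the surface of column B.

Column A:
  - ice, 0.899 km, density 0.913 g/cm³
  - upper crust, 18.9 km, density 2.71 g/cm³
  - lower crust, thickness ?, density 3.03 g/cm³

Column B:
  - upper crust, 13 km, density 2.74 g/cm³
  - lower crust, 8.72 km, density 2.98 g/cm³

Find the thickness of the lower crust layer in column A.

15.7 km

Take the compensation level at the base of the deeper column (depth z_c below the surface of column A) and equate Σ ρ_i t_i down to z_c; mantle fills any gap and the z_c terms cancel.
Column A: 0.899×0.913 + 18.9×2.71 + x×3.03 + (z_c − 19.799 − x)×3.21
Column B: 1.94×0 + 13×2.74 + 8.72×2.98 + (z_c − 1.94 − 21.72)×3.21
The z_c×3.21 term appears on both sides and cancels. Collect the known terms of each column as K = Σ(ρt)_known − 3.21 × (depth of known layers): K_A = 52.039787 − 3.21×19.799 = −11.515003; K_B = 61.6056 − 3.21×(1.94 + 21.72) = −14.343.
Balance: K_A − x×(3.21 − 3.03) = K_B, so x = (K_A − K_B)/(3.21 − 3.03) = 2.828/0.18 = 15.7 km.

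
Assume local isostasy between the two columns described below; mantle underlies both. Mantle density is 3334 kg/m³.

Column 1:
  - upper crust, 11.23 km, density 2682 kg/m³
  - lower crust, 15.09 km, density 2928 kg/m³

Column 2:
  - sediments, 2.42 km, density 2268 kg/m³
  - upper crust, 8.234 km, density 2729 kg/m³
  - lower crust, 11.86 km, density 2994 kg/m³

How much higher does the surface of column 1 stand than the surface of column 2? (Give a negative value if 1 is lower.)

0.556 km

For any compensation level in the mantle, the mantle terms cancel and isostasy reduces to e = (Σt_1 − Σt_2) − (Σ(ρt)_1 − Σ(ρt)_2) / ρ_m.
Σt_1 = 26.32 km; Σt_2 = 22.514 km; Σ(ρt)_1 = 74302.38; Σ(ρt)_2 = 63467.986 (in km·kg/m³).
e = (26.32 − 22.514) − (74302.38 − 63467.986) / 3334 = 0.556 km.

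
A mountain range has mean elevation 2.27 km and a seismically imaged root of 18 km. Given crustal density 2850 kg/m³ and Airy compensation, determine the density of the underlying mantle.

Airy balance: ρ_c h = (ρ_m − ρ_c) r → ρ_m = ρ_c (1 + h/r).
ρ_m = 2850 × (1 + 2.27 km/18 km) = 3210 kg/m³.

3210 kg/m³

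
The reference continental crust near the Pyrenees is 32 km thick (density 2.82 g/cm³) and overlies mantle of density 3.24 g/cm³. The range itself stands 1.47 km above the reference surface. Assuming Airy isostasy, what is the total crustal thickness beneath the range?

43.3 km

Root depth r = h ρ_c / (ρ_m − ρ_c) = 1.47 km × 2.82 / 0.42 = 9.87 km.
Total thickness = T + h + r = 32 km + 1.47 km + 9.87 km = 43.3 km.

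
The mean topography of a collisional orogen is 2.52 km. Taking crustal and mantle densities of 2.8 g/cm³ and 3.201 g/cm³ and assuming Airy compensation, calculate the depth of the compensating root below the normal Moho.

17.6 km

For local isostatic compensation: the weight of the topography is balanced by the buoyancy of the root, ρ_c h = (ρ_m − ρ_c) r.
r = h · ρ_c / (ρ_m − ρ_c) = 2.52 km × 2.8 / (3.201 − 2.8) = 17.6 km.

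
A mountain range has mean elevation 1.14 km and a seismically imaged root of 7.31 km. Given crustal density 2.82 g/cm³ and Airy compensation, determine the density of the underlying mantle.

3.26 g/cm³

Airy balance: ρ_c h = (ρ_m − ρ_c) r → ρ_m = ρ_c (1 + h/r).
ρ_m = 2.82 × (1 + 1.14 km/7.31 km) = 3.26 g/cm³.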